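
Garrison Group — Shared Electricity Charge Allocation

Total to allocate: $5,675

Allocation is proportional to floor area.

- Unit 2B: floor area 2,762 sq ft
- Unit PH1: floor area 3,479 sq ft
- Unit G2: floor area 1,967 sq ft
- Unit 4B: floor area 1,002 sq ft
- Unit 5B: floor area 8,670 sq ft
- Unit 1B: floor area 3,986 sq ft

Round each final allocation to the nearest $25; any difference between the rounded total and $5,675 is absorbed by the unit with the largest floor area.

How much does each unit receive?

Combined floor area = 2,762 + 3,479 + 1,967 + 1,002 + 8,670 + 3,986 = 21,866.
Unrounded shares: Unit 2B 716.84; Unit PH1 902.92; Unit G2 510.51; Unit 4B 260.05; Unit 5B 2,250.17; Unit 1B 1,034.51.
After rounding ($25): Unit 2B $725; Unit PH1 $900; Unit G2 $500; Unit 4B $250; Unit 5B $2,250; Unit 1B $1,025. Sum = $5,650.
Difference $5,675 − $5,650 = +$25 applied to largest floor area (Unit 5B): Unit 5B becomes $2,275.

Unit 2B: $725 · Unit PH1: $900 · Unit G2: $500 · Unit 4B: $250 · Unit 5B: $2,275 · Unit 1B: $1,025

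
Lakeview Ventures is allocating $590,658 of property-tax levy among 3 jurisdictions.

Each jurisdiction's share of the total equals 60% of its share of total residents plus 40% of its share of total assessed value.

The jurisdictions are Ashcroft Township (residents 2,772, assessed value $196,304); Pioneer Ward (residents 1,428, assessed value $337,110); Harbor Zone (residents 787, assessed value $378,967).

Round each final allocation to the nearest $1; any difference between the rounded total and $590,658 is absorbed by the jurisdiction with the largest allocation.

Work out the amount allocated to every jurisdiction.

Residents total 4,987; assessed value total 912,381.
Blended shares (60% residents + 40% assessed value): Ashcroft Township 0.4196; Pioneer Ward 0.3196; Harbor Zone 0.2608.
Unrounded shares: Ashcroft Township 247,822.03; Pioneer Ward 188,774.43; Harbor Zone 154,061.55.
After rounding ($1): Ashcroft Township $247,822; Pioneer Ward $188,774; Harbor Zone $154,062. Sum = $590,658.
Rounded total matches; no reconciliation needed.

Ashcroft Township: $247,822 · Pioneer Ward: $188,774 · Harbor Zone: $154,062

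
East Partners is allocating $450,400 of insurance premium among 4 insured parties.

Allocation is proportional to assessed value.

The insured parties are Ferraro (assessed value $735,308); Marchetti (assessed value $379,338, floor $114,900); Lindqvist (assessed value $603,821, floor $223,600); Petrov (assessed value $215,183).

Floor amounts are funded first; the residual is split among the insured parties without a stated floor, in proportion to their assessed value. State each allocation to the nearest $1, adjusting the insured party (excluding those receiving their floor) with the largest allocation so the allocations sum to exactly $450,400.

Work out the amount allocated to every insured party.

Ferraro: $86,567 · Marchetti: $114,900 · Lindqvist: $223,600 · Petrov: $25,333

Guaranteed amounts: Marchetti $114,900; Lindqvist $223,600. Remaining pool $111,900.
Remaining pool split over remaining assessed value 950,491: Ferraro 86,566.80 → $86,567; Petrov 25,333.20 → $25,333.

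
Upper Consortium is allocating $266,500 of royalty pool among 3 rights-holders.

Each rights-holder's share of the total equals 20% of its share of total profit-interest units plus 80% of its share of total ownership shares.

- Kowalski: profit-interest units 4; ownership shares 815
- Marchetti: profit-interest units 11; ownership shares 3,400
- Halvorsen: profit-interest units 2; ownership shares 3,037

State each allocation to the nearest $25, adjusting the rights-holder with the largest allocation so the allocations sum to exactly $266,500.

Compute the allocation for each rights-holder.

Totals — profit-interest units 17, ownership shares 7,252.
Blended shares (20% profit-interest units + 80% ownership shares): Kowalski 0.1370; Marchetti 0.5045; Halvorsen 0.3586.
Pro-rata amounts: Kowalski 36,501.19; Marchetti 134,444.11; Halvorsen 95,554.70.
At nearest $25: Kowalski $36,500; Marchetti $134,450; Halvorsen $95,550. Sum = $266,500.
Rounded total matches; no reconciliation needed.

Kowalski: $36,500; Marchetti: $134,450; Halvorsen: $95,550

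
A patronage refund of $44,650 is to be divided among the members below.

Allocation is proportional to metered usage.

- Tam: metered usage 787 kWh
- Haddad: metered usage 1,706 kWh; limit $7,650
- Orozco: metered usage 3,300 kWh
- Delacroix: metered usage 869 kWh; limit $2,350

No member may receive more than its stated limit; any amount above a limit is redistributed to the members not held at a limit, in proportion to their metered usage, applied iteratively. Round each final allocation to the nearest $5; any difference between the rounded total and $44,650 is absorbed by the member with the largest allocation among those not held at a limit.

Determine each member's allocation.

Combined metered usage = 6,662.
Unconstrained shares: Tam 5,274.62; Haddad 11,433.94; Orozco 22,117.23; Delacroix 5,824.20.
Cap binds for Haddad ($7,650), Delacroix ($2,350); balance $34,650 reallocated over remaining metered usage 4,087.
Shares after redistribution: Tam 6,672.27 → $6,670; Orozco 27,977.73 → $27,980.

Tam: $6,670 | Haddad: $7,650 | Orozco: $27,980 | Delacroix: $2,350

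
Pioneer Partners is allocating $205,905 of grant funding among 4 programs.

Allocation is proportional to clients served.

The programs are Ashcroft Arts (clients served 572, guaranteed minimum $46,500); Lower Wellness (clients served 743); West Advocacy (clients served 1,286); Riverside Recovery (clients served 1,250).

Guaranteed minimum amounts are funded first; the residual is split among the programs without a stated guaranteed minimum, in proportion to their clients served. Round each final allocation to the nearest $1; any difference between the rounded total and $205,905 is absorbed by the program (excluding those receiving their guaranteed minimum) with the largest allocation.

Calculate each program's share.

Fund the minimums — Ashcroft Arts $46,500. Remaining pool $159,405.
Remaining pool split over remaining clients served 3,279: Lower Wellness 36,120.13 → $36,120; West Advocacy 62,517.48 → $62,517; Riverside Recovery 60,767.38 → $60,767.
Rounding difference +$1 applied to West Advocacy → $62,518.

Ashcroft Arts: $46,500 | Lower Wellness: $36,120 | West Advocacy: $62,518 | Riverside Recovery: $60,767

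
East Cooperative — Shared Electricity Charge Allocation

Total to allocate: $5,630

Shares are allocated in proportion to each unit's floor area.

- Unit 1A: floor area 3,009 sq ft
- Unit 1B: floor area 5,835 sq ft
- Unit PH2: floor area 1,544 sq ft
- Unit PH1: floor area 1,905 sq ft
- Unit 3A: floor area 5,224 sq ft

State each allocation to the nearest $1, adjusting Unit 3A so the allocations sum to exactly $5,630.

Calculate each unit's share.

Unit 1A: $967; Unit 1B: $1,875; Unit PH2: $496; Unit PH1: $612; Unit 3A: $1,680

Combined floor area = 17,517.
Pro-rata amounts: Unit 1A 3,009/17,517 × $5,630 = 967.10; Unit 1B 5,835/17,517 × $5,630 = 1,875.38; Unit PH2 1,544/17,517 × $5,630 = 496.24; Unit PH1 1,905/17,517 × $5,630 = 612.27; Unit 3A 5,224/17,517 × $5,630 = 1,679.00.
At nearest $1: Unit 1A $967; Unit 1B $1,875; Unit PH2 $496; Unit PH1 $612; Unit 3A $1,679. Sum = $5,629.
Difference $5,630 − $5,629 = +$1 applied to Unit 3A: Unit 3A becomes $1,680.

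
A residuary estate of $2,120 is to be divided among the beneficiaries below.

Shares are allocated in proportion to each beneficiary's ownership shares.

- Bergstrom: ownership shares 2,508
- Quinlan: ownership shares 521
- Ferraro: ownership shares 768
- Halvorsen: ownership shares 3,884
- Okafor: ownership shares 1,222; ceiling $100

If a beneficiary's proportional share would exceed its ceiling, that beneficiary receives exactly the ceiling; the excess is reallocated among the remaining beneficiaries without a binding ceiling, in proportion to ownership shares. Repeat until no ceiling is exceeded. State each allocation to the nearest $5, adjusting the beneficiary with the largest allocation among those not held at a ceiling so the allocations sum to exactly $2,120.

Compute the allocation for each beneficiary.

Total ownership shares = 8,903.
Proportional shares (ignoring caps): Bergstrom 597.21; Quinlan 124.06; Ferraro 182.88; Halvorsen 924.87; Okafor 290.99.
Held at cap: Okafor ($100); remaining pool $2,020 reallocated over remaining ownership shares 7,681.
Remaining shares: Bergstrom 659.57 → $660; Quinlan 137.02 → $135; Ferraro 201.97 → $200; Halvorsen 1,021.44 → $1,020.
Rounding difference +$5 applied to Halvorsen → $1,025.

Bergstrom: $660 · Quinlan: $135 · Ferraro: $200 · Halvorsen: $1,025 · Okafor: $100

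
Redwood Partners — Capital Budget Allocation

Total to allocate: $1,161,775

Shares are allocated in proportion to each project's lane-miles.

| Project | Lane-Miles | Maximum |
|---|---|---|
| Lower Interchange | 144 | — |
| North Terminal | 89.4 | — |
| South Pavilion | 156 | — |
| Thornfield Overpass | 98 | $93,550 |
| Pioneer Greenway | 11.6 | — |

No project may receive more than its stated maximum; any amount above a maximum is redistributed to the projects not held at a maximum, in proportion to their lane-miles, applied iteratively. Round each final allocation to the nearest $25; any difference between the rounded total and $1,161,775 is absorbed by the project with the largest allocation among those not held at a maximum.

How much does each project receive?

Combined lane-miles = 499.
Proportional shares (ignoring caps): Lower Interchange 335,261.72; North Terminal 208,141.65; South Pavilion 363,200.20; Thornfield Overpass 228,164.23; Pioneer Greenway 27,007.19.
Cap binds for Thornfield Overpass ($93,550); remaining pool $1,068,225 reallocated over remaining lane-miles 401.
Shares after redistribution: Lower Interchange 383,602.00 → $383,600; North Terminal 238,152.91 → $238,150; South Pavilion 415,568.83 → $415,575; Pioneer Greenway 30,901.27 → $30,900.

Lower Interchange: $383,600; North Terminal: $238,150; South Pavilion: $415,575; Thornfield Overpass: $93,550; Pioneer Greenway: $30,900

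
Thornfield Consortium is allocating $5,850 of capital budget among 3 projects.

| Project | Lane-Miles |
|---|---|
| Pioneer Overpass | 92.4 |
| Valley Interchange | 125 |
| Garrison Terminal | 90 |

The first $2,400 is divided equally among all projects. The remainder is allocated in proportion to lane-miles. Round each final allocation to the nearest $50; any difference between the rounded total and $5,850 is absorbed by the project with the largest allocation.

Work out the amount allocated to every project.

Pioneer Overpass: $1,850 · Valley Interchange: $2,200 · Garrison Terminal: $1,800

Equal tier: $2,400 ÷ 3 = $800 apiece.
Remainder $3,450 by lane-miles (total 307.4): Pioneer Overpass 1,037.02 → $1,050; Valley Interchange 1,402.90 → $1,400; Garrison Terminal 1,010.08 → $1,000.
Totals: Pioneer Overpass $800 + $1,050 = $1,850; Valley Interchange $800 + $1,400 = $2,200; Garrison Terminal $800 + $1,000 = $1,800.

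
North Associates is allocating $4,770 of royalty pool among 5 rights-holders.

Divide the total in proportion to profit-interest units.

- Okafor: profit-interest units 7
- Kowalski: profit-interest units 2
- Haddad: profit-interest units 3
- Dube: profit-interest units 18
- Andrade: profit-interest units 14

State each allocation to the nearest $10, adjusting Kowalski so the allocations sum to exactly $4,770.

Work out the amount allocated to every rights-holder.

Total profit-interest units = 44.
Pro-rata amounts: Okafor 7/44 × $4,770 = 758.86; Kowalski 2/44 × $4,770 = 216.82; Haddad 3/44 × $4,770 = 325.23; Dube 18/44 × $4,770 = 1,951.36; Andrade 14/44 × $4,770 = 1,517.73.
After rounding ($10): Okafor $760; Kowalski $220; Haddad $330; Dube $1,950; Andrade $1,520. Sum = $4,780.
Difference $4,770 − $4,780 = −$10 applied to Kowalski: Kowalski becomes $210.

Okafor: $760 · Kowalski: $210 · Haddad: $330 · Dube: $1,950 · Andrade: $1,520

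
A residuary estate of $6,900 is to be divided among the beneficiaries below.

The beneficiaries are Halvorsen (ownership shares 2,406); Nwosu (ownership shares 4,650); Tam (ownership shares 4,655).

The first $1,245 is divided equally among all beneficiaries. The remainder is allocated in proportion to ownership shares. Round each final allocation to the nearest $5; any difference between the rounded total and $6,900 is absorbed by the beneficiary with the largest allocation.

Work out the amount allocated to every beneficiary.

Halvorsen: $1,575 | Nwosu: $2,660 | Tam: $2,665

Equal tier: $1,245 ÷ 3 = $415 apiece.
Remainder $5,655 by ownership shares (total 11,711): Halvorsen 1,161.81 → $1,160; Nwosu 2,245.39 → $2,245; Tam 2,247.80 → $2,250.
Totals: Halvorsen $415 + $1,160 = $1,575; Nwosu $415 + $2,245 = $2,660; Tam $415 + $2,250 = $2,665.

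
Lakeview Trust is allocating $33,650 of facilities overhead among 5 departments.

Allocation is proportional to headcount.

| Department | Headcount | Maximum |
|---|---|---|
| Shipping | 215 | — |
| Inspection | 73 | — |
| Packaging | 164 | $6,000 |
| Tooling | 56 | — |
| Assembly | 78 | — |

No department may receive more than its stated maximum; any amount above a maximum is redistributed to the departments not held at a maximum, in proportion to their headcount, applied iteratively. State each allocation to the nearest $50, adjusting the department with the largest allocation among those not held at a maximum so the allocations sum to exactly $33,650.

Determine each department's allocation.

Combined headcount = 586.
Pro-rata shares before constraints: Shipping 12,345.99; Inspection 4,191.89; Packaging 9,417.41; Tooling 3,215.70; Assembly 4,479.01.
Held at cap: Packaging ($6,000); residual $27,650 reallocated over remaining headcount 422.
Redistributed shares: Shipping 14,087.09 → $14,100; Inspection 4,783.06 → $4,800; Tooling 3,669.19 → $3,650; Assembly 5,110.66 → $5,100.

Shipping: $14,100 · Inspection: $4,800 · Packaging: $6,000 · Tooling: $3,650 · Assembly: $5,100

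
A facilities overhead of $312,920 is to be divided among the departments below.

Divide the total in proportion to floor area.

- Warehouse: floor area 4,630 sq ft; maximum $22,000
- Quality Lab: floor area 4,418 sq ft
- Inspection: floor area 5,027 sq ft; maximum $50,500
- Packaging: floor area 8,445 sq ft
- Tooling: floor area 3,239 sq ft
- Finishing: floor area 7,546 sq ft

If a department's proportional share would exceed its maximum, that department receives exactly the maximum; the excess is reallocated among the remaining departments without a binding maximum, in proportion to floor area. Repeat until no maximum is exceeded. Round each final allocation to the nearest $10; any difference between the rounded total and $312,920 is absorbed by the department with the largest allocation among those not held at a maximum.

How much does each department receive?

Warehouse: $22,000 · Quality Lab: $44,920 · Inspection: $50,500 · Packaging: $85,850 · Tooling: $32,930 · Finishing: $76,720

Total floor area = 33,305.
Unconstrained shares: Warehouse 43,501.56; Quality Lab 41,509.70; Inspection 47,231.61; Packaging 79,345.73; Tooling 30,432.30; Finishing 70,899.09.
Held at cap: Warehouse ($22,000); remaining pool $290,920 reallocated over remaining floor area 28,675.
Held at cap: Inspection ($50,500); remaining pool $240,420 reallocated over remaining floor area 23,648.
Shares after redistribution: Quality Lab 44,916.08 → $44,920; Packaging 85,857.02 → $85,860; Tooling 32,929.65 → $32,930; Finishing 76,717.24 → $76,720.
Rounding difference −$10 applied to Packaging → $85,850.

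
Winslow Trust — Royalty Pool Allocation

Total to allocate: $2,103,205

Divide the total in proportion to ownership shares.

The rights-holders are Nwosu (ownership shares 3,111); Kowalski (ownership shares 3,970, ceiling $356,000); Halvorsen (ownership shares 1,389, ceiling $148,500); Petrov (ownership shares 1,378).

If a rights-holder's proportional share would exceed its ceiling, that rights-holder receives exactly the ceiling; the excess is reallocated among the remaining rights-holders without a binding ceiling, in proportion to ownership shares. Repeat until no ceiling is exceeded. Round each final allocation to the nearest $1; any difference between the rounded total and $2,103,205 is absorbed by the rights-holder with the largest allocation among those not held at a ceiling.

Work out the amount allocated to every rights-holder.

Nwosu: $1,107,946 · Kowalski: $356,000 · Halvorsen: $148,500 · Petrov: $490,759

Total ownership shares = 9,848.
Pro-rata shares before constraints: Nwosu 664,406.05; Kowalski 847,859.85; Halvorsen 296,644.17; Petrov 294,294.93.
Held at cap: Kowalski ($356,000), Halvorsen ($148,500); residual $1,598,705 reallocated over remaining ownership shares 4,489.
Redistributed shares: Nwosu 1,107,946.37 → $1,107,946; Petrov 490,758.63 → $490,759.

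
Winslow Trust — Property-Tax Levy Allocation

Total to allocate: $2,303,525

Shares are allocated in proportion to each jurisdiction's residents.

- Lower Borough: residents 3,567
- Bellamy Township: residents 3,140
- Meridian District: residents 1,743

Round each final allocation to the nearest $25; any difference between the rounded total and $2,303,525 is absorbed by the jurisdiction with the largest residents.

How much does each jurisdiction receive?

Sum of residents: 8,450.
Proportional shares: Lower Borough 3,567/8,450 × $2,303,525 = 972,387.42; Bellamy Township 3,140/8,450 × $2,303,525 = 855,984.44; Meridian District 1,743/8,450 × $2,303,525 = 475,153.14.
After rounding ($25): Lower Borough $972,375; Bellamy Township $855,975; Meridian District $475,150. Sum = $2,303,500.
Difference $2,303,525 − $2,303,500 = +$25 applied to largest residents (Lower Borough): Lower Borough becomes $972,400.

Lower Borough: $972,400 | Bellamy Township: $855,975 | Meridian District: $475,150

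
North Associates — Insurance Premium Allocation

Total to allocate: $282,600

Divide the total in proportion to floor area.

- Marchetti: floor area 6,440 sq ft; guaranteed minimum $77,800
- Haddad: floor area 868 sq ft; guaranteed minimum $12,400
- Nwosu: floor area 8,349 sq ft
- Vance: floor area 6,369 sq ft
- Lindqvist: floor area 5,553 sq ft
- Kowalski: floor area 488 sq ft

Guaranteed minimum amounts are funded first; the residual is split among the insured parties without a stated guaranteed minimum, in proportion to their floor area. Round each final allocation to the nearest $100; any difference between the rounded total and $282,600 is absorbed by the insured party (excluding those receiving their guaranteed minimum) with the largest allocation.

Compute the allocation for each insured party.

Minimums first: Marchetti $77,800; Haddad $12,400. Remaining pool $192,400.
Remaining pool split over remaining floor area 20,759: Nwosu 77,380.78 → $77,400; Vance 59,029.61 → $59,000; Lindqvist 51,466.70 → $51,500; Kowalski 4,522.92 → $4,500.

Marchetti: $77,800 · Haddad: $12,400 · Nwosu: $77,400 · Vance: $59,000 · Lindqvist: $51,500 · Kowalski: $4,500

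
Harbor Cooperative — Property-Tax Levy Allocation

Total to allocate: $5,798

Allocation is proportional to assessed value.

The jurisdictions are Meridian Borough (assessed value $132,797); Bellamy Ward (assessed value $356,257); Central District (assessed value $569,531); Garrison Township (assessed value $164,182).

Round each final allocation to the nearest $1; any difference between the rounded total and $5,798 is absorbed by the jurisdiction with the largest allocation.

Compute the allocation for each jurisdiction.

Combined assessed value = 1,222,767.
Raw shares: Meridian Borough 132,797/1,222,767 × $5,798 = 629.68; Bellamy Ward 356,257/1,222,767 × $5,798 = 1,689.27; Central District 569,531/1,222,767 × $5,798 = 2,700.55; Garrison Township 164,182/1,222,767 × $5,798 = 778.503.
After rounding ($1): Meridian Borough $630; Bellamy Ward $1,689; Central District $2,701; Garrison Township $779. Sum = $5,799.
Difference $5,798 − $5,799 = −$1 applied to largest allocation (Central District): Central District becomes $2,700.

Meridian Borough: $630 | Bellamy Ward: $1,689 | Central District: $2,700 | Garrison Township: $779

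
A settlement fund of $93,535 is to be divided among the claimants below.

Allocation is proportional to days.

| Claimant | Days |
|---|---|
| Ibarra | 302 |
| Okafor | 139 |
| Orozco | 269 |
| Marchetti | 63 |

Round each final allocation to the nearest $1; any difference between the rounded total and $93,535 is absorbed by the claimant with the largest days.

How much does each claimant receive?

Ibarra: $36,543 · Okafor: $16,819 · Orozco: $32,550 · Marchetti: $7,623

Days total: 302 + 139 + 269 + 63 = 773.
Pro-rata amounts: Ibarra 36,542.78; Okafor 16,819.36; Orozco 32,549.70; Marchetti 7,623.16.
After rounding ($1): Ibarra $36,543; Okafor $16,819; Orozco $32,550; Marchetti $7,623. Sum = $93,535.
No rounding difference to absorb.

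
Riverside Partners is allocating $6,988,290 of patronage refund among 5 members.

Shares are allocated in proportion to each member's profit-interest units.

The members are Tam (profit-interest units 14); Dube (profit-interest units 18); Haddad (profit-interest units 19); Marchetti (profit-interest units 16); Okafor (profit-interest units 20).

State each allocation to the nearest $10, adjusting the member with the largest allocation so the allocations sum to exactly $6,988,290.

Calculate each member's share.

Tam: $1,124,550; Dube: $1,445,850; Haddad: $1,526,180; Marchetti: $1,285,200; Okafor: $1,606,510

Profit-interest units total: 87.
Proportional shares: Tam 14/87 × $6,988,290 = 1,124,552.41; Dube 18/87 × $6,988,290 = 1,445,853.10; Haddad 19/87 × $6,988,290 = 1,526,178.28; Marchetti 16/87 × $6,988,290 = 1,285,202.76; Okafor 20/87 × $6,988,290 = 1,606,503.45.
Rounded to nearest $10: Tam $1,124,550; Dube $1,445,850; Haddad $1,526,180; Marchetti $1,285,200; Okafor $1,606,500. Sum = $6,988,280.
Difference $6,988,290 − $6,988,280 = +$10 applied to largest allocation (Okafor): Okafor becomes $1,606,510.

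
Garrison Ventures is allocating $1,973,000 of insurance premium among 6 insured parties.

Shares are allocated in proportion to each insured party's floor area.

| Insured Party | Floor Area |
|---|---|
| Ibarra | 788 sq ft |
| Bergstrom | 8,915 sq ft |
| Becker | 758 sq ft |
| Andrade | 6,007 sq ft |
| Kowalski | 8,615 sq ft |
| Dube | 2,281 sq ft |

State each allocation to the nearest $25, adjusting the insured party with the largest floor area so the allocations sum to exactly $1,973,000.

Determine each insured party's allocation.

Sum of floor area: 27,364.
Proportional shares: Ibarra 788/27,364 × $1,973,000 = 56,816.40; Bergstrom 8,915/27,364 × $1,973,000 = 642,789.61; Becker 758/27,364 × $1,973,000 = 54,653.34; Andrade 6,007/27,364 × $1,973,000 = 433,116.91; Kowalski 8,615/27,364 × $1,973,000 = 621,159.00; Dube 2,281/27,364 × $1,973,000 = 164,464.73.
At nearest $25: Ibarra $56,825; Bergstrom $642,800; Becker $54,650; Andrade $433,125; Kowalski $621,150; Dube $164,475. Sum = $1,973,025.
Difference $1,973,000 − $1,973,025 = −$25 applied to largest floor area (Bergstrom): Bergstrom becomes $642,775.

Ibarra: $56,825 · Bergstrom: $642,775 · Becker: $54,650 · Andrade: $433,125 · Kowalski: $621,150 · Dube: $164,475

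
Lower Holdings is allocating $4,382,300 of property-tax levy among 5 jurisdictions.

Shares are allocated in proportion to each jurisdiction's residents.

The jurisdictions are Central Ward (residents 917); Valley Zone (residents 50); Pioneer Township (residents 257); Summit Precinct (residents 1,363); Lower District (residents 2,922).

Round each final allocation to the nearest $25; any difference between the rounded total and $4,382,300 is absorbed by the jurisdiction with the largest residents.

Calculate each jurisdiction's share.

Central Ward: $729,450 · Valley Zone: $39,775 · Pioneer Township: $204,450 · Summit Precinct: $1,084,250 · Lower District: $2,324,375

Residents total: 5,509.
Proportional shares: Central Ward 917/5,509 × $4,382,300 = 729,455.27; Valley Zone 50/5,509 × $4,382,300 = 39,774.01; Pioneer Township 257/5,509 × $4,382,300 = 204,438.39; Summit Precinct 1,363/5,509 × $4,382,300 = 1,084,239.41; Lower District 2,922/5,509 × $4,382,300 = 2,324,392.92.
After rounding ($25): Central Ward $729,450; Valley Zone $39,775; Pioneer Township $204,450; Summit Precinct $1,084,250; Lower District $2,324,400. Sum = $4,382,325.
Difference $4,382,300 − $4,382,325 = −$25 applied to largest residents (Lower District): Lower District becomes $2,324,375.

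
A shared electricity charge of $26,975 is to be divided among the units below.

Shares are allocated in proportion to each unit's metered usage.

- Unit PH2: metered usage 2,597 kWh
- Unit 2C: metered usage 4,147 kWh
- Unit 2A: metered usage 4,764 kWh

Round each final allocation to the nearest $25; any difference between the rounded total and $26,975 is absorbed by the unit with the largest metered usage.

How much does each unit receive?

Unit PH2: $6,075 · Unit 2C: $9,725 · Unit 2A: $11,175

Total metered usage = 2,597 + 4,147 + 4,764 = 11,508.
Pro-rata amounts: Unit PH2 6,087.42; Unit 2C 9,720.66; Unit 2A 11,166.92.
Rounded to nearest $25: Unit PH2 $6,075; Unit 2C $9,725; Unit 2A $11,175. Sum = $26,975.
Sum already equals the total — no adjustment.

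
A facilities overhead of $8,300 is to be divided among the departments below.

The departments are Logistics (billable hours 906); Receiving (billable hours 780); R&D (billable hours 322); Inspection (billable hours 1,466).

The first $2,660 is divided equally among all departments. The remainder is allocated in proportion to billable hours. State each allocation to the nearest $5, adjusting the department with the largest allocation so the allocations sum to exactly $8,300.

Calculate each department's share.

Logistics: $2,135 | Receiving: $1,930 | R&D: $1,190 | Inspection: $3,045

Equal tier: $2,660 ÷ 4 = $665 apiece.
Remainder $5,640 by billable hours (total 3,474): Logistics 1,470.88 → $1,470; Receiving 1,266.32 → $1,265; R&D 522.76 → $525; Inspection 2,380.03 → $2,380.
Totals: Logistics $665 + $1,470 = $2,135; Receiving $665 + $1,265 = $1,930; R&D $665 + $525 = $1,190; Inspection $665 + $2,380 = $3,045.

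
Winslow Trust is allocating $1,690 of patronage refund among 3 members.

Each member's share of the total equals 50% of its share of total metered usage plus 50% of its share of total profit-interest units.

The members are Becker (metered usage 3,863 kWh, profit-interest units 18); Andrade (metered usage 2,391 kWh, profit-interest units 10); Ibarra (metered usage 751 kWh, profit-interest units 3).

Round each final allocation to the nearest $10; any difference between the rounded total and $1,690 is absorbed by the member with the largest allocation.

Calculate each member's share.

Becker: $960; Andrade: $560; Ibarra: $170

Totals — metered usage 7,005, profit-interest units 31.
Combined weights (50% metered usage + 50% profit-interest units): Becker 0.5661; Andrade 0.3320; Ibarra 0.1020.
Raw shares: Becker 956.63; Andrade 561.00; Ibarra 172.37.
At nearest $10: Becker $960; Andrade $560; Ibarra $170. Sum = $1,690.
Rounded total matches; no reconciliation needed.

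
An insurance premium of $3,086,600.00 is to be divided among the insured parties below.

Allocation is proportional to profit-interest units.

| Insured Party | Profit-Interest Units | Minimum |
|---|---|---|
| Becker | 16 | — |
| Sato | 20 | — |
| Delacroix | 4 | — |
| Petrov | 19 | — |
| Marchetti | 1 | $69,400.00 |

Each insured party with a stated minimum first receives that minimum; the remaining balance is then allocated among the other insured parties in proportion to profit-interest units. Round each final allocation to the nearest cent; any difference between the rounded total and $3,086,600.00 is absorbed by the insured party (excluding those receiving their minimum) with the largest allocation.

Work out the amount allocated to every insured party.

Fund the minimums — Marchetti $69,400.00. Residual $3,017,200.00.
Residual split over remaining profit-interest units 59: Becker 818,223.7288 → $818,223.73; Sato 1,022,779.6610 → $1,022,779.66; Delacroix 204,555.9322 → $204,555.93; Petrov 971,640.6780 → $971,640.68.

Becker: $818,223.73; Sato: $1,022,779.66; Delacroix: $204,555.93; Petrov: $971,640.68; Marchetti: $69,400.00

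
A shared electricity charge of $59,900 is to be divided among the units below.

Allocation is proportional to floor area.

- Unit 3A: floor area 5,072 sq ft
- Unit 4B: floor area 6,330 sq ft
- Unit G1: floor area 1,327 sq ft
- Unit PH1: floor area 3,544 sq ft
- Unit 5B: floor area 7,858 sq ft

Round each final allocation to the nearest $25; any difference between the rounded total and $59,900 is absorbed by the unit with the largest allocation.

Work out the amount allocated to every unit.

Unit 3A: $12,600; Unit 4B: $15,725; Unit G1: $3,300; Unit PH1: $8,800; Unit 5B: $19,475

Combined floor area = 24,131.
Pro-rata amounts: Unit 3A 5,072/24,131 × $59,900 = 12,590.15; Unit 4B 6,330/24,131 × $59,900 = 15,712.86; Unit G1 1,327/24,131 × $59,900 = 3,293.99; Unit PH1 3,544/24,131 × $59,900 = 8,797.22; Unit 5B 7,858/24,131 × $59,900 = 19,505.79.
At nearest $25: Unit 3A $12,600; Unit 4B $15,725; Unit G1 $3,300; Unit PH1 $8,800; Unit 5B $19,500. Sum = $59,925.
Difference $59,900 − $59,925 = −$25 applied to largest allocation (Unit 5B): Unit 5B becomes $19,475.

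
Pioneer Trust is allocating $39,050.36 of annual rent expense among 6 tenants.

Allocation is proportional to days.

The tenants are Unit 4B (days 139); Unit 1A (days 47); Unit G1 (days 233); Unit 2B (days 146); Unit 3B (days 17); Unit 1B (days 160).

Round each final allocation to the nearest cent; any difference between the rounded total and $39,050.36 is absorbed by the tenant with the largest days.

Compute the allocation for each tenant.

Unit 4B: $7,315.36 | Unit 1A: $2,473.54 | Unit G1: $12,262.46 | Unit 2B: $7,683.76 | Unit 3B: $894.68 | Unit 1B: $8,420.56

Combined days = 139 + 47 + 233 + 146 + 17 + 160 = 742.
Proportional shares: Unit 4B 7,315.3639; Unit 1A 2,473.5403; Unit G1 12,262.4446; Unit 2B 7,683.7636; Unit 3B 894.6848; Unit 1B 8,420.5628.
At nearest cent: Unit 4B $7,315.36; Unit 1A $2,473.54; Unit G1 $12,262.44; Unit 2B $7,683.76; Unit 3B $894.68; Unit 1B $8,420.56. Sum = $39,050.34.
Difference $39,050.36 − $39,050.34 = +$0.02 applied to largest days (Unit G1): Unit G1 becomes $12,262.46.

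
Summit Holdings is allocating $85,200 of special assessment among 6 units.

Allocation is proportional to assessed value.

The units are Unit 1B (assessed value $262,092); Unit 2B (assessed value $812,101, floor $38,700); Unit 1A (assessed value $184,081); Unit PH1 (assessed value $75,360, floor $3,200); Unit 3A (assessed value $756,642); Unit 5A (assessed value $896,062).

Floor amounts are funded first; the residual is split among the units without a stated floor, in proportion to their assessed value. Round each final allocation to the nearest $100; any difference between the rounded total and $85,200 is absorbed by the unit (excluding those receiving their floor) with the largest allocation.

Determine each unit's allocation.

Guaranteed amounts: Unit 2B $38,700; Unit PH1 $3,200. Residual $43,300.
Residual split over remaining assessed value 2,098,877: Unit 1B 5,406.98 → $5,400; Unit 1A 3,797.61 → $3,800; Unit 3A 15,609.58 → $15,600; Unit 5A 18,485.83 → $18,500.

Unit 1B: $5,400 · Unit 2B: $38,700 · Unit 1A: $3,800 · Unit PH1: $3,200 · Unit 3A: $15,600 · Unit 5A: $18,500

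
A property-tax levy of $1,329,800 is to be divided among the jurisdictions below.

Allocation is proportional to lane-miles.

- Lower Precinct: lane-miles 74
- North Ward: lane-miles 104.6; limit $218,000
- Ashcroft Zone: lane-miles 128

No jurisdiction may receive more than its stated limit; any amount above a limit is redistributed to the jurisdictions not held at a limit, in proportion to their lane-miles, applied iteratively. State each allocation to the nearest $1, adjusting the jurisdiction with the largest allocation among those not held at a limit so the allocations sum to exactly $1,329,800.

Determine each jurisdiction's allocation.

Lower Precinct: $407,293 · North Ward: $218,000 · Ashcroft Zone: $704,507

Sum of lane-miles: 306.6.
Pro-rata shares before constraints: Lower Precinct 320,956.29; North Ward 453,676.06; Ashcroft Zone 555,167.65.
Cap binds for North Ward ($218,000); balance $1,111,800 reallocated over remaining lane-miles 202.
Shares after redistribution: Lower Precinct 407,293.07 → $407,293; Ashcroft Zone 704,506.93 → $704,507.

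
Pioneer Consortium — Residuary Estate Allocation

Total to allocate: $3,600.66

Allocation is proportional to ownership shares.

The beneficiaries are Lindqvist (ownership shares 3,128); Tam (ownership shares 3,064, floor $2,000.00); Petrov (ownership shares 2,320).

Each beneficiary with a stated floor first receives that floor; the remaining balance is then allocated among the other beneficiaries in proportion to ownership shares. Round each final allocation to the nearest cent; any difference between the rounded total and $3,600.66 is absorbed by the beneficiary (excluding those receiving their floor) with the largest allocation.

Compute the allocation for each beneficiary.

Lindqvist: $919.03 · Tam: $2,000.00 · Petrov: $681.63

Minimums first: Tam $2,000.00. Balance $1,600.66.
Balance split over remaining ownership shares 5,448: Lindqvist 919.0280 → $919.03; Petrov 681.6320 → $681.63.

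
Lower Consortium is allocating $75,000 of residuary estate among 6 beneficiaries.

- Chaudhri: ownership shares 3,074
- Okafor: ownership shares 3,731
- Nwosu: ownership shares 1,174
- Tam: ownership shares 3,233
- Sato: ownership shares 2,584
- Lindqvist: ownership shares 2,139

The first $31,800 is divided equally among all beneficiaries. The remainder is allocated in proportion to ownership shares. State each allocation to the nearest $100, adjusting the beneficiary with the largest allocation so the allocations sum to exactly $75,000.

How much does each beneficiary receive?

$31,800 shared equally gives $5,300 per beneficiary.
Remainder $43,200 by ownership shares (total 15,935): Chaudhri 8,333.66 → $8,300; Okafor 10,114.79 → $10,100; Nwosu 3,182.73 → $3,200; Tam 8,764.71 → $8,800; Sato 7,005.26 → $7,000; Lindqvist 5,798.86 → $5,800.
Totals: Chaudhri $5,300 + $8,300 = $13,600; Okafor $5,300 + $10,100 = $15,400; Nwosu $5,300 + $3,200 = $8,500; Tam $5,300 + $8,800 = $14,100; Sato $5,300 + $7,000 = $12,300; Lindqvist $5,300 + $5,800 = $11,100.

Chaudhri: $13,600 | Okafor: $15,400 | Nwosu: $8,500 | Tam: $14,100 | Sato: $12,300 | Lindqvist: $11,100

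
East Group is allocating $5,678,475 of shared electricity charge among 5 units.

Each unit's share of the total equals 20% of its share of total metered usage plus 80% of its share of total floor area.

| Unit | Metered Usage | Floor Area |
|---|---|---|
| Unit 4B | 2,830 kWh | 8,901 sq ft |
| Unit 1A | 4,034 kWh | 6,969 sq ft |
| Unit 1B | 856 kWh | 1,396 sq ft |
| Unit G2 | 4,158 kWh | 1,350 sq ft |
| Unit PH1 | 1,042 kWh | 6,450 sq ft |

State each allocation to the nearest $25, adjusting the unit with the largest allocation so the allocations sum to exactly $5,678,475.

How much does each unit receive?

Totals — metered usage 12,920, floor area 25,066.
Blended shares (20% metered usage + 80% floor area): Unit 4B 0.3279; Unit 1A 0.2849; Unit 1B 0.0578; Unit G2 0.1075; Unit PH1 0.2220.
Raw shares: Unit 4B 1,861,915.58; Unit 1A 1,617,608.03; Unit 1B 328,245.10; Unit G2 610,161.10; Unit PH1 1,260,545.19.
After rounding ($25): Unit 4B $1,861,925; Unit 1A $1,617,600; Unit 1B $328,250; Unit G2 $610,150; Unit PH1 $1,260,550. Sum = $5,678,475.
Rounded total matches; no reconciliation needed.

Unit 4B: $1,861,925 · Unit 1A: $1,617,600 · Unit 1B: $328,250 · Unit G2: $610,150 · Unit PH1: $1,260,550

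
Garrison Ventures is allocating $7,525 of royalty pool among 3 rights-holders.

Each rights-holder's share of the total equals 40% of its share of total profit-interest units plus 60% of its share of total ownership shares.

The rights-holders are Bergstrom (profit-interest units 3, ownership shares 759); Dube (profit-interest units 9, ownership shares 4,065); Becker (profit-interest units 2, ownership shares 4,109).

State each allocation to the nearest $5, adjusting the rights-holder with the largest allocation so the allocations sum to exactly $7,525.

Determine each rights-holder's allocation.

Profit-interest units total 14; ownership shares total 8,933.
Blended shares (40% profit-interest units + 60% ownership shares): Bergstrom 0.1367; Dube 0.5302; Becker 0.3331.
Unrounded shares: Bergstrom 1,028.62; Dube 3,989.57; Becker 2,506.81.
At nearest $5: Bergstrom $1,030; Dube $3,990; Becker $2,505. Sum = $7,525.
No rounding difference to absorb.

Bergstrom: $1,030 · Dube: $3,990 · Becker: $2,505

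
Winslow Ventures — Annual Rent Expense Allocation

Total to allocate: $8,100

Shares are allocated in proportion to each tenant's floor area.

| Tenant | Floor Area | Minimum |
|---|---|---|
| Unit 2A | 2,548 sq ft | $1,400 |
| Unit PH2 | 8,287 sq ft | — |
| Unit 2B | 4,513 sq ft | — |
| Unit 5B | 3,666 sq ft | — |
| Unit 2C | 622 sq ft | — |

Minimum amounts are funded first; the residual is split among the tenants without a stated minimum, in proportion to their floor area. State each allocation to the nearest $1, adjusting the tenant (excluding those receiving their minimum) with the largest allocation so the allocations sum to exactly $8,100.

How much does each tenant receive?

Fund the minimums — Unit 2A $1,400. Residual $6,700.
Residual split over remaining floor area 17,088: Unit PH2 3,249.23 → $3,249; Unit 2B 1,769.49 → $1,769; Unit 5B 1,437.39 → $1,437; Unit 2C 243.88 → $244.
Rounding difference +$1 applied to Unit PH2 → $3,250.

Unit 2A: $1,400 · Unit PH2: $3,250 · Unit 2B: $1,769 · Unit 5B: $1,437 · Unit 2C: $244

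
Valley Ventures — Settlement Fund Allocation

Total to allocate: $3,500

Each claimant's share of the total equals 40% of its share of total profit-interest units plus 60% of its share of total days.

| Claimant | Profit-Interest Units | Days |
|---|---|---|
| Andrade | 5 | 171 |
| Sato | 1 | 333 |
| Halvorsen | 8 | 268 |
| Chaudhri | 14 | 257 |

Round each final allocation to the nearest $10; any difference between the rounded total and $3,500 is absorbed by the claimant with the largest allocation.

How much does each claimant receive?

Andrade: $600; Sato: $730; Halvorsen: $950; Chaudhri: $1,220

Profit-interest units total 28; days total 1,029.
Combined weights (40% profit-interest units + 60% days): Andrade 0.1711; Sato 0.2085; Halvorsen 0.2706; Chaudhri 0.3499.
Unrounded shares: Andrade 598.98; Sato 729.59; Halvorsen 946.94; Chaudhri 1,224.49.
After rounding ($10): Andrade $600; Sato $730; Halvorsen $950; Chaudhri $1,220. Sum = $3,500.
Sum already equals the total — no adjustment.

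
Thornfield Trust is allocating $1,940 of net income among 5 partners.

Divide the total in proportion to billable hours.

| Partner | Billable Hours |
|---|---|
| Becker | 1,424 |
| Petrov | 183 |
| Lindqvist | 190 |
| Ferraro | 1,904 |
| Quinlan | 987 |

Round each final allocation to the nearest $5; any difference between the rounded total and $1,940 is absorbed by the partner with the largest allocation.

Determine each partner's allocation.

Becker: $590 | Petrov: $75 | Lindqvist: $80 | Ferraro: $785 | Quinlan: $410

Combined billable hours = 4,688.
Unrounded shares: Becker 1,424/4,688 × $1,940 = 589.28; Petrov 183/4,688 × $1,940 = 75.73; Lindqvist 190/4,688 × $1,940 = 78.63; Ferraro 1,904/4,688 × $1,940 = 787.92; Quinlan 987/4,688 × $1,940 = 408.44.
At nearest $5: Becker $590; Petrov $75; Lindqvist $80; Ferraro $790; Quinlan $410. Sum = $1,945.
Difference $1,940 − $1,945 = −$5 applied to largest allocation (Ferraro): Ferraro becomes $785.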